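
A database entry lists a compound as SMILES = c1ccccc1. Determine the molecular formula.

C6H6

Walk through each heavy atom and fill implicit hydrogens from standard valence (C 4, N 3, O 2, S 2, halogen 1); for lowercase aromatic atoms, an aromatic c carries 1 H when it has two neighbours and 0 H with three, and aromatic n carries 0 H:
  atom 1: aromatic c, 2 neighbours → 1 H
  atom 2: aromatic c, 2 neighbours → 1 H
  atom 3: aromatic c, 2 neighbours → 1 H
  atom 4: aromatic c, 2 neighbours → 1 H
  atom 5: aromatic c, 2 neighbours → 1 H
  atom 6: aromatic c, 2 neighbours → 1 H
Totals → C:6, H:6.
In Hill order: C6H6.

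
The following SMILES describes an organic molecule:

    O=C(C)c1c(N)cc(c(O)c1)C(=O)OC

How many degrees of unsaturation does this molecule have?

6

Molecular formula: C10H11NO4.
DoU = (2C + 2 + N − H − X) / 2, where X is the halogen count and O/S are ignored.
    = (2·10 + 2 + 1 − 11 − 0) / 2 = 12 / 2 = 6.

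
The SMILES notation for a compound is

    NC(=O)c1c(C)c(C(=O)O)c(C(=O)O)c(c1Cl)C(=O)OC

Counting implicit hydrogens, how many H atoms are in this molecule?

10

Walk through each heavy atom and fill implicit hydrogens from standard valence (C 4, N 3, O 2, S 2, halogen 1); for lowercase aromatic atoms, an aromatic c carries 1 H when it has two neighbours and 0 H with three, and aromatic n carries 0 H:
  atom 1: N, bond orders sum to 1 (valence 3) → 2 H
  atom 2: C, bond orders sum to 4 (valence 4) → 0 H
  atom 3: O, bond orders sum to 2 (valence 2) → 0 H
  atom 4: aromatic c, 3 neighbours → 0 H
  atom 5: aromatic c, 3 neighbours → 0 H
  atom 6: C, bond orders sum to 1 (valence 4) → 3 H
  atom 7: aromatic c, 3 neighbours → 0 H
  atom 8: C, bond orders sum to 4 (valence 4) → 0 H
  atom 9: O, bond orders sum to 2 (valence 2) → 0 H
  atom 10: O, bond orders sum to 1 (valence 2) → 1 H
  atom 11: aromatic c, 3 neighbours → 0 H
  atom 12: C, bond orders sum to 4 (valence 4) → 0 H
  atom 13: O, bond orders sum to 2 (valence 2) → 0 H
  atom 14: O, bond orders sum to 1 (valence 2) → 1 H
  atom 15: aromatic c, 3 neighbours → 0 H
  atom 16: aromatic c, 3 neighbours → 0 H
  atom 17: Cl (halogen, monovalent) → 0 H
  atom 18: C, bond orders sum to 4 (valence 4) → 0 H
  atom 19: O, bond orders sum to 2 (valence 2) → 0 H
  atom 20: O, bond orders sum to 2 (valence 2) → 0 H
  atom 21: C, bond orders sum to 1 (valence 4) → 3 H
Total hydrogens: 10.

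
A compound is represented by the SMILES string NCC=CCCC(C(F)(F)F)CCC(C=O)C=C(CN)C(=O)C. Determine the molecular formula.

C16H25F3N2O2

Walk through each heavy atom and fill implicit hydrogens from standard valence (C 4, N 3, O 2, S 2, halogen 1):
  atom 1: N, bond orders sum to 1 (valence 3) → 2 H
  atom 2: C, bond orders sum to 2 (valence 4) → 2 H
  atom 3: C, bond orders sum to 3 (valence 4) → 1 H
  atom 4: C, bond orders sum to 3 (valence 4) → 1 H
  atom 5: C, bond orders sum to 2 (valence 4) → 2 H
  atom 6: C, bond orders sum to 2 (valence 4) → 2 H
  atom 7: C, bond orders sum to 3 (valence 4) → 1 H
  atom 8: C, bond orders sum to 4 (valence 4) → 0 H
  atom 9: F (halogen, monovalent) → 0 H
  atom 10: F (halogen, monovalent) → 0 H
  atom 11: F (halogen, monovalent) → 0 H
  atom 12: C, bond orders sum to 2 (valence 4) → 2 H
  atom 13: C, bond orders sum to 2 (valence 4) → 2 H
  atom 14: C, bond orders sum to 3 (valence 4) → 1 H
  atom 15: C, bond orders sum to 3 (valence 4) → 1 H
  atom 16: O, bond orders sum to 2 (valence 2) → 0 H
  atom 17: C, bond orders sum to 3 (valence 4) → 1 H
  atom 18: C, bond orders sum to 4 (valence 4) → 0 H
  atom 19: C, bond orders sum to 2 (valence 4) → 2 H
  atom 20: N, bond orders sum to 1 (valence 3) → 2 H
  atom 21: C, bond orders sum to 4 (valence 4) → 0 H
  atom 22: O, bond orders sum to 2 (valence 2) → 0 H
  atom 23: C, bond orders sum to 1 (valence 4) → 3 H
Totals → C:16, H:25, F:3, N:2, O:2.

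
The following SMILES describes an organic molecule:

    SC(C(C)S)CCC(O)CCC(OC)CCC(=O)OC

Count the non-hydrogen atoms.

20

Every atom symbol written in the SMILES (organic subset) is one heavy atom; implicit H are not written.
Heavy atoms by element → C:14, O:4, S:2.
Total: 20.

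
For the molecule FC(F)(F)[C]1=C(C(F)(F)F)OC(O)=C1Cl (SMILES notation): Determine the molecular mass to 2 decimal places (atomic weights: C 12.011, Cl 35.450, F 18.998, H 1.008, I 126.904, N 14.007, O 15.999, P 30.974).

First, the molecular formula is C6HClF6O2 (counting implicit H from valence).
  C: 6 × 12.011 = 72.066
  Cl: 1 × 35.450 = 35.450
  F: 6 × 18.998 = 113.988
  H: 1 × 1.008 = 1.008
  O: 2 × 15.999 = 31.998
Sum: 6×12.011 + 1×35.450 + 6×18.998 + 1×1.008 + 2×15.999 = 254.510 → 254.51 g/mol.

254.51 g/mol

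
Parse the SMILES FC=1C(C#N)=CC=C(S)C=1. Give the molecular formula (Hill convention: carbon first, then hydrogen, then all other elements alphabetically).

C7H4FNS

Walk through each heavy atom and fill implicit hydrogens from standard valence (C 4, N 3, O 2, S 2, halogen 1):
  atom 1: F (halogen, monovalent) → 0 H
  atom 2: C, bond orders sum to 4 (valence 4) → 0 H
  atom 3: C, bond orders sum to 4 (valence 4) → 0 H
  atom 4: C, bond orders sum to 4 (valence 4) → 0 H
  atom 5: N, bond orders sum to 3 (valence 3) → 0 H
  atom 6: C, bond orders sum to 3 (valence 4) → 1 H
  atom 7: C, bond orders sum to 3 (valence 4) → 1 H
  atom 8: C, bond orders sum to 4 (valence 4) → 0 H
  atom 9: S, bond orders sum to 1 (valence 2) → 1 H
  atom 10: C, bond orders sum to 3 (valence 4) → 1 H
Totals → C:7, H:4, F:1, N:1, S:1.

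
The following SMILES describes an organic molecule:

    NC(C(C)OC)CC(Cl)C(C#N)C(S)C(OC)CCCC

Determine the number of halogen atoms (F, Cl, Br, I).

Halogen atoms appear at heavy-atom position 9 (1×Cl).
Other groups present: 2 ether, 1 nitrile, 1 primary amine, 1 thiol.
Halogen count: 1.

1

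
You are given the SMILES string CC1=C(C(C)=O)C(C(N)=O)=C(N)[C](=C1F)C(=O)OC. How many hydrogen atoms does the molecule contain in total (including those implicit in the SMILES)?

13

Walk through each heavy atom and fill implicit hydrogens from standard valence (C 4, N 3, O 2, S 2, halogen 1):
  atom 1: C, bond orders sum to 1 (valence 4) → 3 H
  atom 2: C, bond orders sum to 4 (valence 4) → 0 H
  atom 3: C, bond orders sum to 4 (valence 4) → 0 H
  atom 4: C, bond orders sum to 4 (valence 4) → 0 H
  atom 5: C, bond orders sum to 1 (valence 4) → 3 H
  atom 6: O, bond orders sum to 2 (valence 2) → 0 H
  atom 7: C, bond orders sum to 4 (valence 4) → 0 H
  atom 8: C, bond orders sum to 4 (valence 4) → 0 H
  atom 9: N, bond orders sum to 1 (valence 3) → 2 H
  atom 10: O, bond orders sum to 2 (valence 2) → 0 H
  atom 11: C, bond orders sum to 4 (valence 4) → 0 H
  atom 12: N, bond orders sum to 1 (valence 3) → 2 H
  atom 13: C with explicit H count 0
  atom 14: C, bond orders sum to 4 (valence 4) → 0 H
  atom 15: F (halogen, monovalent) → 0 H
  atom 16: C, bond orders sum to 4 (valence 4) → 0 H
  atom 17: O, bond orders sum to 2 (valence 2) → 0 H
  atom 18: O, bond orders sum to 2 (valence 2) → 0 H
  atom 19: C, bond orders sum to 1 (valence 4) → 3 H
Total hydrogens: 13.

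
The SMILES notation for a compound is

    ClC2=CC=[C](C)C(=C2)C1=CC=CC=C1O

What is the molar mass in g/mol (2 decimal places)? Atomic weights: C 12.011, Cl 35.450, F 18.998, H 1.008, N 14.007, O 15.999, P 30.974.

218.68 g/mol

First, the molecular formula is C13H11ClO (counting implicit H from valence).
  C: 13 × 12.011 = 156.143
  Cl: 1 × 35.450 = 35.450
  H: 11 × 1.008 = 11.088
  O: 1 × 15.999 = 15.999
Sum: 13×12.011 + 1×35.450 + 11×1.008 + 1×15.999 = 218.680 → 218.68 g/mol.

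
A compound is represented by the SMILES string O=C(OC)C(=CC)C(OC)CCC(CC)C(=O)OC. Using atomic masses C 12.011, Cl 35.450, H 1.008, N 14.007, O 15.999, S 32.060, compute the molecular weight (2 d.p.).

272.34 g/mol

First, the molecular formula is C14H24O5 (counting implicit H from valence).
  C: 14 × 12.011 = 168.154
  H: 24 × 1.008 = 24.192
  O: 5 × 15.999 = 79.995
Sum: 14×12.011 + 24×1.008 + 5×15.999 = 272.341 → 272.34 g/mol.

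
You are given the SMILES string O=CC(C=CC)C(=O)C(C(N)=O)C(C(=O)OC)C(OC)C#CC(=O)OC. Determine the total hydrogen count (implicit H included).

21

Walk through each heavy atom and fill implicit hydrogens from standard valence (C 4, N 3, O 2, S 2, halogen 1):
  atom 1: O, bond orders sum to 2 (valence 2) → 0 H
  atom 2: C, bond orders sum to 3 (valence 4) → 1 H
  atom 3: C, bond orders sum to 3 (valence 4) → 1 H
  atom 4: C, bond orders sum to 3 (valence 4) → 1 H
  atom 5: C, bond orders sum to 3 (valence 4) → 1 H
  atom 6: C, bond orders sum to 1 (valence 4) → 3 H
  atom 7: C, bond orders sum to 4 (valence 4) → 0 H
  atom 8: O, bond orders sum to 2 (valence 2) → 0 H
  atom 9: C, bond orders sum to 3 (valence 4) → 1 H
  atom 10: C, bond orders sum to 4 (valence 4) → 0 H
  atom 11: N, bond orders sum to 1 (valence 3) → 2 H
  atom 12: O, bond orders sum to 2 (valence 2) → 0 H
  atom 13: C, bond orders sum to 3 (valence 4) → 1 H
  atom 14: C, bond orders sum to 4 (valence 4) → 0 H
  atom 15: O, bond orders sum to 2 (valence 2) → 0 H
  atom 16: O, bond orders sum to 2 (valence 2) → 0 H
  atom 17: C, bond orders sum to 1 (valence 4) → 3 H
  atom 18: C, bond orders sum to 3 (valence 4) → 1 H
  atom 19: O, bond orders sum to 2 (valence 2) → 0 H
  atom 20: C, bond orders sum to 1 (valence 4) → 3 H
  atom 21: C, bond orders sum to 4 (valence 4) → 0 H
  atom 22: C, bond orders sum to 4 (valence 4) → 0 H
  atom 23: C, bond orders sum to 4 (valence 4) → 0 H
  atom 24: O, bond orders sum to 2 (valence 2) → 0 H
  atom 25: O, bond orders sum to 2 (valence 2) → 0 H
  atom 26: C, bond orders sum to 1 (valence 4) → 3 H
Total hydrogens: 21.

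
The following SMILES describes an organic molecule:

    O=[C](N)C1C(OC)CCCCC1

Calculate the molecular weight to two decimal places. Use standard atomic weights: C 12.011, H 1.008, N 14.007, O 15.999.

First, the molecular formula is C9H17NO2 (counting implicit H from valence).
  C: 9 × 12.011 = 108.099
  H: 17 × 1.008 = 17.136
  N: 1 × 14.007 = 14.007
  O: 2 × 15.999 = 31.998
Sum: 9×12.011 + 17×1.008 + 1×14.007 + 2×15.999 = 171.240 → 171.24 g/mol.

171.24 g/mol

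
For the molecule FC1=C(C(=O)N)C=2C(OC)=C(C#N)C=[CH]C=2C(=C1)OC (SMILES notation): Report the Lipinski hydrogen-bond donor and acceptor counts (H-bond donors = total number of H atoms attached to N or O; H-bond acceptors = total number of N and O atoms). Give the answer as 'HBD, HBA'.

Donors: find every N or O and count the H atoms it carries.
  atom 5 (O): bond orders sum to 2 → 0 H
  atom 6 (N): bond orders sum to 1 → 2 H
  atom 9 (O): bond orders sum to 2 → 0 H
  atom 13 (N): bond orders sum to 3 → 0 H
  atom 19 (O): bond orders sum to 2 → 0 H
Lipinski HBD = 2.
Acceptors: N atoms = 2, O atoms = 3 → HBA = 5.

2, 5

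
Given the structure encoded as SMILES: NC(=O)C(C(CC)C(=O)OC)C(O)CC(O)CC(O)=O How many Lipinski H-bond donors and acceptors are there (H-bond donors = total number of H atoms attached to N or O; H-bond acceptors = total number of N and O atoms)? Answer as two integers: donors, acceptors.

Donors: find every N or O and count the H atoms it carries.
  atom 1 (N): bond orders sum to 1 → 2 H
  atom 3 (O): bond orders sum to 2 → 0 H
  atom 9 (O): bond orders sum to 2 → 0 H
  atom 10 (O): bond orders sum to 2 → 0 H
  atom 13 (O): bond orders sum to 1 → 1 H
  atom 16 (O): bond orders sum to 1 → 1 H
  atom 19 (O): bond orders sum to 1 → 1 H
  atom 20 (O): bond orders sum to 2 → 0 H
Lipinski HBD = 5.
Acceptors: N atoms = 1, O atoms = 7 → HBA = 8.

5, 8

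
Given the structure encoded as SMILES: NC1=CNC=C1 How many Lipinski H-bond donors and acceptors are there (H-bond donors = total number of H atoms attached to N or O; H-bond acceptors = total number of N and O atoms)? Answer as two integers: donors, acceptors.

Donors: find every N or O and count the H atoms it carries.
  atom 1 (N): bond orders sum to 1 → 2 H
  atom 4 (N): bond orders sum to 2 → 1 H
Lipinski HBD = 3.
Acceptors: N atoms = 2, O atoms = 0 → HBA = 2.

3, 2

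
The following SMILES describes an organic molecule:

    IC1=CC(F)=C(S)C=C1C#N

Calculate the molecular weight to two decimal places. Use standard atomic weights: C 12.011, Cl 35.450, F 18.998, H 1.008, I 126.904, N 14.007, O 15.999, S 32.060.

First, the molecular formula is C7H3FINS (counting implicit H from valence).
  C: 7 × 12.011 = 84.077
  F: 1 × 18.998 = 18.998
  H: 3 × 1.008 = 3.024
  I: 1 × 126.904 = 126.904
  N: 1 × 14.007 = 14.007
  S: 1 × 32.060 = 32.060
Sum: 7×12.011 + 1×18.998 + 3×1.008 + 1×126.904 + 1×14.007 + 1×32.060 = 279.070 → 279.07 g/mol.

279.07 g/mol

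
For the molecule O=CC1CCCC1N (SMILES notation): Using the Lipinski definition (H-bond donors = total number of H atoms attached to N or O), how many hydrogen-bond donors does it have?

2

Donors: find every N or O and count the H atoms it carries.
  atom 1 (O): bond orders sum to 2 → 0 H
  atom 8 (N): bond orders sum to 1 → 2 H
Lipinski HBD = 2.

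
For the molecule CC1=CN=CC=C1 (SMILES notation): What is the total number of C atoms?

Count every carbon token in the SMILES (each C, including those in ring-closure positions and inside branches).
Carbon count: 6.

6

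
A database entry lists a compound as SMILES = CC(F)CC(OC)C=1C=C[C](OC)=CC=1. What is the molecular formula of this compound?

C12H17FO2

Walk through each heavy atom and fill implicit hydrogens from standard valence (C 4, N 3, O 2, S 2, halogen 1):
  atom 1: C, bond orders sum to 1 (valence 4) → 3 H
  atom 2: C, bond orders sum to 3 (valence 4) → 1 H
  atom 3: F (halogen, monovalent) → 0 H
  atom 4: C, bond orders sum to 2 (valence 4) → 2 H
  atom 5: C, bond orders sum to 3 (valence 4) → 1 H
  atom 6: O, bond orders sum to 2 (valence 2) → 0 H
  atom 7: C, bond orders sum to 1 (valence 4) → 3 H
  atom 8: C, bond orders sum to 4 (valence 4) → 0 H
  atom 9: C, bond orders sum to 3 (valence 4) → 1 H
  atom 10: C, bond orders sum to 3 (valence 4) → 1 H
  atom 11: C with explicit H count 0
  atom 12: O, bond orders sum to 2 (valence 2) → 0 H
  atom 13: C, bond orders sum to 1 (valence 4) → 3 H
  atom 14: C, bond orders sum to 3 (valence 4) → 1 H
  atom 15: C, bond orders sum to 3 (valence 4) → 1 H
Totals → C:12, H:17, F:1, O:2.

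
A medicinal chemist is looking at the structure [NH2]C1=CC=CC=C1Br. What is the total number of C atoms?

6

Count every carbon token in the SMILES (each C, including those in ring-closure positions and inside branches).
Carbon count: 6.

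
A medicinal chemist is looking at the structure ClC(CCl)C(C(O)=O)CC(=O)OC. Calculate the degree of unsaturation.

2

Molecular formula: C7H10Cl2O4.
DoU = (2C + 2 + N − H − X) / 2, where X is the halogen count and O/S are ignored.
    = (2·7 + 2 + 0 − 10 − 2) / 2 = 4 / 2 = 2.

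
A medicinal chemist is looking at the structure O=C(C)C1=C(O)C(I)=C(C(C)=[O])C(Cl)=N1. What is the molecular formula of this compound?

Walk through each heavy atom and fill implicit hydrogens from standard valence (C 4, N 3, O 2, S 2, halogen 1):
  atom 1: O, bond orders sum to 2 (valence 2) → 0 H
  atom 2: C, bond orders sum to 4 (valence 4) → 0 H
  atom 3: C, bond orders sum to 1 (valence 4) → 3 H
  atom 4: C, bond orders sum to 4 (valence 4) → 0 H
  atom 5: C, bond orders sum to 4 (valence 4) → 0 H
  atom 6: O, bond orders sum to 1 (valence 2) → 1 H
  atom 7: C, bond orders sum to 4 (valence 4) → 0 H
  atom 8: I (halogen, monovalent) → 0 H
  atom 9: C, bond orders sum to 4 (valence 4) → 0 H
  atom 10: C, bond orders sum to 4 (valence 4) → 0 H
  atom 11: C, bond orders sum to 1 (valence 4) → 3 H
  atom 12: O with explicit H count 0
  atom 13: C, bond orders sum to 4 (valence 4) → 0 H
  atom 14: Cl (halogen, monovalent) → 0 H
  atom 15: N, bond orders sum to 3 (valence 3) → 0 H
Totals → C:9, H:7, Cl:1, I:1, N:1, O:3.
In Hill order: C9H7ClINO3.

C9H7ClINO3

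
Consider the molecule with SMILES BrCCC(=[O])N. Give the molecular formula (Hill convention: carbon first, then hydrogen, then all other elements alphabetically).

Walk through each heavy atom and fill implicit hydrogens from standard valence (C 4, N 3, O 2, S 2, halogen 1):
  atom 1: Br (halogen, monovalent) → 0 H
  atom 2: C, bond orders sum to 2 (valence 4) → 2 H
  atom 3: C, bond orders sum to 2 (valence 4) → 2 H
  atom 4: C, bond orders sum to 4 (valence 4) → 0 H
  atom 5: O with explicit H count 0
  atom 6: N, bond orders sum to 1 (valence 3) → 2 H
Totals → C:3, H:6, Br:1, N:1, O:1.

C3H6BrNO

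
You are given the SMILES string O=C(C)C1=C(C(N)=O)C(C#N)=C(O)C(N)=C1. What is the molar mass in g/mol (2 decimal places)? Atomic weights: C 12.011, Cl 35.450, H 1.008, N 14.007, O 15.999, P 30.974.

219.20 g/mol

First, the molecular formula is C10H9N3O3 (counting implicit H from valence).
  C: 10 × 12.011 = 120.110
  H: 9 × 1.008 = 9.072
  N: 3 × 14.007 = 42.021
  O: 3 × 15.999 = 47.997
Sum: 10×12.011 + 9×1.008 + 3×14.007 + 3×15.999 = 219.200 → 219.20 g/mol.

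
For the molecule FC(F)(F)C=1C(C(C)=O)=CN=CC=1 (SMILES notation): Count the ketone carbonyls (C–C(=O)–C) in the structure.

1

The ketone motif appears at heavy-atom position 7 in the SMILES.
Ketone count: 1.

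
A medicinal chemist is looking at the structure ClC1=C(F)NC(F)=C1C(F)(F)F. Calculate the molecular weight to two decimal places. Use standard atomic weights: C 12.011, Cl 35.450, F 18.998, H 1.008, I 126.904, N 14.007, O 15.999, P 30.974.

First, the molecular formula is C5HClF5N (counting implicit H from valence).
  C: 5 × 12.011 = 60.055
  Cl: 1 × 35.450 = 35.450
  F: 5 × 18.998 = 94.990
  H: 1 × 1.008 = 1.008
  N: 1 × 14.007 = 14.007
Sum: 5×12.011 + 1×35.450 + 5×18.998 + 1×1.008 + 1×14.007 = 205.510 → 205.51 g/mol.

205.51 g/mol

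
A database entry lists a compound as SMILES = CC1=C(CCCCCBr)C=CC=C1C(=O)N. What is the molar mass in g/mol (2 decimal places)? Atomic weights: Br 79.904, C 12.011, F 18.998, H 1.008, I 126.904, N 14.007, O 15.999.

First, the molecular formula is C13H18BrNO (counting implicit H from valence).
  Br: 1 × 79.904 = 79.904
  C: 13 × 12.011 = 156.143
  H: 18 × 1.008 = 18.144
  N: 1 × 14.007 = 14.007
  O: 1 × 15.999 = 15.999
Sum: 1×79.904 + 13×12.011 + 18×1.008 + 1×14.007 + 1×15.999 = 284.197 → 284.20 g/mol.

284.20 g/mol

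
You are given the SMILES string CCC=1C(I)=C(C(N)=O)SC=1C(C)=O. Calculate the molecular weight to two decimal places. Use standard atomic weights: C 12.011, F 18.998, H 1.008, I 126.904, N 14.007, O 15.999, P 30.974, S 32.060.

First, the molecular formula is C9H10INO2S (counting implicit H from valence).
  C: 9 × 12.011 = 108.099
  H: 10 × 1.008 = 10.080
  I: 1 × 126.904 = 126.904
  N: 1 × 14.007 = 14.007
  O: 2 × 15.999 = 31.998
  S: 1 × 32.060 = 32.060
Sum: 9×12.011 + 10×1.008 + 1×126.904 + 1×14.007 + 2×15.999 + 1×32.060 = 323.148 → 323.15 g/mol.

323.15 g/mol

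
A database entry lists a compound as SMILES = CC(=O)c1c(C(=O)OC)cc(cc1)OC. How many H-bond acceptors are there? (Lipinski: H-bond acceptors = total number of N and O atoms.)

4

N atoms: 0; O atoms: 4.
Lipinski HBA = 0 + 4 = 4.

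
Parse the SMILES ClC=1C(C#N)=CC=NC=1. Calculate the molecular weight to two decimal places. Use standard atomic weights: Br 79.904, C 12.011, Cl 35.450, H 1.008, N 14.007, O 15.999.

138.55 g/mol

First, the molecular formula is C6H3ClN2 (counting implicit H from valence).
  C: 6 × 12.011 = 72.066
  Cl: 1 × 35.450 = 35.450
  H: 3 × 1.008 = 3.024
  N: 2 × 14.007 = 28.014
Sum: 6×12.011 + 1×35.450 + 3×1.008 + 2×14.007 = 138.554 → 138.55 g/mol.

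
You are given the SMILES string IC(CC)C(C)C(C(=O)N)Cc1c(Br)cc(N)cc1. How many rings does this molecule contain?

1

In SMILES, each pair of matching ring-closure digits denotes one ring-closing bond; the number of such bonds equals the number of independent rings.
Ring-closure bonds here: 1.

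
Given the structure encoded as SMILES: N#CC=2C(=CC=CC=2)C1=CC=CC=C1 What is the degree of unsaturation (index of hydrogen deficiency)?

10

Molecular formula: C13H9N.
DoU = (2C + 2 + N − H − X) / 2, where X is the halogen count and O/S are ignored.
    = (2·13 + 2 + 1 − 9 − 0) / 2 = 20 / 2 = 10.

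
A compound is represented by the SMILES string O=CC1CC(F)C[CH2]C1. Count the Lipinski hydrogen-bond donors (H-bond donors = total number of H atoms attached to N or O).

Donors: find every N or O and count the H atoms it carries.
  atom 1 (O): bond orders sum to 2 → 0 H
Lipinski HBD = 0.

0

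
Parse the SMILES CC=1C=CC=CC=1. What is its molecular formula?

C7H8

Walk through each heavy atom and fill implicit hydrogens from standard valence (C 4, N 3, O 2, S 2, halogen 1):
  atom 1: C, bond orders sum to 1 (valence 4) → 3 H
  atom 2: C, bond orders sum to 4 (valence 4) → 0 H
  atom 3: C, bond orders sum to 3 (valence 4) → 1 H
  atom 4: C, bond orders sum to 3 (valence 4) → 1 H
  atom 5: C, bond orders sum to 3 (valence 4) → 1 H
  atom 6: C, bond orders sum to 3 (valence 4) → 1 H
  atom 7: C, bond orders sum to 3 (valence 4) → 1 H
Totals → C:7, H:8.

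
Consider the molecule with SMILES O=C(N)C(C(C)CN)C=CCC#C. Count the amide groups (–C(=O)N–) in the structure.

1

The amide motif appears at heavy-atom position 2 in the SMILES.
Other groups present: 1 alkene, 1 alkyne, 1 primary amine.
Amide count: 1.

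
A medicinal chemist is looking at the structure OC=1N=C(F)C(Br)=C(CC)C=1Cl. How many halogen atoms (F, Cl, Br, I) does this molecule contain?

Halogen atoms appear at heavy-atom positions 5, 7, 12 (1×Br, 1×Cl, 1×F).
Other groups present: 1 hydroxyl.
Halogen count: 3.

3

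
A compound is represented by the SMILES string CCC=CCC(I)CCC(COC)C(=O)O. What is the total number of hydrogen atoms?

Walk through each heavy atom and fill implicit hydrogens from standard valence (C 4, N 3, O 2, S 2, halogen 1):
  atom 1: C, bond orders sum to 1 (valence 4) → 3 H
  atom 2: C, bond orders sum to 2 (valence 4) → 2 H
  atom 3: C, bond orders sum to 3 (valence 4) → 1 H
  atom 4: C, bond orders sum to 3 (valence 4) → 1 H
  atom 5: C, bond orders sum to 2 (valence 4) → 2 H
  atom 6: C, bond orders sum to 3 (valence 4) → 1 H
  atom 7: I (halogen, monovalent) → 0 H
  atom 8: C, bond orders sum to 2 (valence 4) → 2 H
  atom 9: C, bond orders sum to 2 (valence 4) → 2 H
  atom 10: C, bond orders sum to 3 (valence 4) → 1 H
  atom 11: C, bond orders sum to 2 (valence 4) → 2 H
  atom 12: O, bond orders sum to 2 (valence 2) → 0 H
  atom 13: C, bond orders sum to 1 (valence 4) → 3 H
  atom 14: C, bond orders sum to 4 (valence 4) → 0 H
  atom 15: O, bond orders sum to 2 (valence 2) → 0 H
  atom 16: O, bond orders sum to 1 (valence 2) → 1 H
Total hydrogens: 21.

21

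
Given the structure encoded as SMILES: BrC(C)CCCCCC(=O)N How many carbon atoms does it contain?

8

Count every carbon token in the SMILES (each C, including those in ring-closure positions and inside branches).
Carbon count: 8.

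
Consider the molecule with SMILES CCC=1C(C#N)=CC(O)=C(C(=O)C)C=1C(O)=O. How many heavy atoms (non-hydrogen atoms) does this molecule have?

Every atom symbol written in the SMILES (organic subset) is one heavy atom; implicit H are not written.
Heavy atoms by element → C:12, N:1, O:4.
Total: 17.

17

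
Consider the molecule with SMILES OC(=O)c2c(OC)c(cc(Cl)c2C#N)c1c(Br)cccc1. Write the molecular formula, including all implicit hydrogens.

Walk through each heavy atom and fill implicit hydrogens from standard valence (C 4, N 3, O 2, S 2, halogen 1); for lowercase aromatic atoms, an aromatic c carries 1 H when it has two neighbours and 0 H with three, and aromatic n carries 0 H:
  atom 1: O, bond orders sum to 1 (valence 2) → 1 H
  atom 2: C, bond orders sum to 4 (valence 4) → 0 H
  atom 3: O, bond orders sum to 2 (valence 2) → 0 H
  atom 4: aromatic c, 3 neighbours → 0 H
  atom 5: aromatic c, 3 neighbours → 0 H
  atom 6: O, bond orders sum to 2 (valence 2) → 0 H
  atom 7: C, bond orders sum to 1 (valence 4) → 3 H
  atom 8: aromatic c, 3 neighbours → 0 H
  atom 9: aromatic c, 2 neighbours → 1 H
  atom 10: aromatic c, 3 neighbours → 0 H
  atom 11: Cl (halogen, monovalent) → 0 H
  atom 12: aromatic c, 3 neighbours → 0 H
  atom 13: C, bond orders sum to 4 (valence 4) → 0 H
  atom 14: N, bond orders sum to 3 (valence 3) → 0 H
  atom 15: aromatic c, 3 neighbours → 0 H
  atom 16: aromatic c, 3 neighbours → 0 H
  atom 17: Br (halogen, monovalent) → 0 H
  atom 18: aromatic c, 2 neighbours → 1 H
  atom 19: aromatic c, 2 neighbours → 1 H
  atom 20: aromatic c, 2 neighbours → 1 H
  atom 21: aromatic c, 2 neighbours → 1 H
Totals → C:15, H:9, Br:1, Cl:1, N:1, O:3.
In Hill order: C15H9BrClNO3.

C15H9BrClNO3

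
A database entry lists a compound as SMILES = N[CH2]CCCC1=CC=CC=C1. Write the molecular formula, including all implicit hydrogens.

Walk through each heavy atom and fill implicit hydrogens from standard valence (C 4, N 3, O 2, S 2, halogen 1):
  atom 1: N, bond orders sum to 1 (valence 3) → 2 H
  atom 2: C with explicit H count 2
  atom 3: C, bond orders sum to 2 (valence 4) → 2 H
  atom 4: C, bond orders sum to 2 (valence 4) → 2 H
  atom 5: C, bond orders sum to 2 (valence 4) → 2 H
  atom 6: C, bond orders sum to 4 (valence 4) → 0 H
  atom 7: C, bond orders sum to 3 (valence 4) → 1 H
  atom 8: C, bond orders sum to 3 (valence 4) → 1 H
  atom 9: C, bond orders sum to 3 (valence 4) → 1 H
  atom 10: C, bond orders sum to 3 (valence 4) → 1 H
  atom 11: C, bond orders sum to 3 (valence 4) → 1 H
Totals → C:10, H:15, N:1.

C10H15N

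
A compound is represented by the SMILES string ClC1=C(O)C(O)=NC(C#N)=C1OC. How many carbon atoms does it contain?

7

Count every carbon token in the SMILES (each C, including those in ring-closure positions and inside branches).
Carbon count: 7.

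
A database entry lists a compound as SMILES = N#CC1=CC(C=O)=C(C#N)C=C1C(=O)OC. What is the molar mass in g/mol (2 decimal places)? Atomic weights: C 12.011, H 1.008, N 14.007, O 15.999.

214.18 g/mol

First, the molecular formula is C11H6N2O3 (counting implicit H from valence).
  C: 11 × 12.011 = 132.121
  H: 6 × 1.008 = 6.048
  N: 2 × 14.007 = 28.014
  O: 3 × 15.999 = 47.997
Sum: 11×12.011 + 6×1.008 + 2×14.007 + 3×15.999 = 214.180 → 214.18 g/mol.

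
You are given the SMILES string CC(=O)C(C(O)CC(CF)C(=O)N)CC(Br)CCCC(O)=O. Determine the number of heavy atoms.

Every atom symbol written in the SMILES (organic subset) is one heavy atom; implicit H are not written.
Heavy atoms by element → Br:1, C:14, F:1, N:1, O:5.
Total: 22.

22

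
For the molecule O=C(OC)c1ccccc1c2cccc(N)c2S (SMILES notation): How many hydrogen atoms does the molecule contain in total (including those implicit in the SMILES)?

Walk through each heavy atom and fill implicit hydrogens from standard valence (C 4, N 3, O 2, S 2, halogen 1); for lowercase aromatic atoms, an aromatic c carries 1 H when it has two neighbours and 0 H with three, and aromatic n carries 0 H:
  atom 1: O, bond orders sum to 2 (valence 2) → 0 H
  atom 2: C, bond orders sum to 4 (valence 4) → 0 H
  atom 3: O, bond orders sum to 2 (valence 2) → 0 H
  atom 4: C, bond orders sum to 1 (valence 4) → 3 H
  atom 5: aromatic c, 3 neighbours → 0 H
  atom 6: aromatic c, 2 neighbours → 1 H
  atom 7: aromatic c, 2 neighbours → 1 H
  atom 8: aromatic c, 2 neighbours → 1 H
  atom 9: aromatic c, 2 neighbours → 1 H
  atom 10: aromatic c, 3 neighbours → 0 H
  atom 11: aromatic c, 3 neighbours → 0 H
  atom 12: aromatic c, 2 neighbours → 1 H
  atom 13: aromatic c, 2 neighbours → 1 H
  atom 14: aromatic c, 2 neighbours → 1 H
  atom 15: aromatic c, 3 neighbours → 0 H
  atom 16: N, bond orders sum to 1 (valence 3) → 2 H
  atom 17: aromatic c, 3 neighbours → 0 H
  atom 18: S, bond orders sum to 1 (valence 2) → 1 H
Total hydrogens: 13.

13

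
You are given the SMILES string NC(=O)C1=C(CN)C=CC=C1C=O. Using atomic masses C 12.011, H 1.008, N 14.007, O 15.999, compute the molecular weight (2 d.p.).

178.19 g/mol

First, the molecular formula is C9H10N2O2 (counting implicit H from valence).
  C: 9 × 12.011 = 108.099
  H: 10 × 1.008 = 10.080
  N: 2 × 14.007 = 28.014
  O: 2 × 15.999 = 31.998
Sum: 9×12.011 + 10×1.008 + 2×14.007 + 2×15.999 = 178.191 → 178.19 g/mol.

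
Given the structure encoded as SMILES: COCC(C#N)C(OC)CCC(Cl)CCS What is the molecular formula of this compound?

C11H20ClNO2S

Walk through each heavy atom and fill implicit hydrogens from standard valence (C 4, N 3, O 2, S 2, halogen 1):
  atom 1: C, bond orders sum to 1 (valence 4) → 3 H
  atom 2: O, bond orders sum to 2 (valence 2) → 0 H
  atom 3: C, bond orders sum to 2 (valence 4) → 2 H
  atom 4: C, bond orders sum to 3 (valence 4) → 1 H
  atom 5: C, bond orders sum to 4 (valence 4) → 0 H
  atom 6: N, bond orders sum to 3 (valence 3) → 0 H
  atom 7: C, bond orders sum to 3 (valence 4) → 1 H
  atom 8: O, bond orders sum to 2 (valence 2) → 0 H
  atom 9: C, bond orders sum to 1 (valence 4) → 3 H
  atom 10: C, bond orders sum to 2 (valence 4) → 2 H
  atom 11: C, bond orders sum to 2 (valence 4) → 2 H
  atom 12: C, bond orders sum to 3 (valence 4) → 1 H
  atom 13: Cl (halogen, monovalent) → 0 H
  atom 14: C, bond orders sum to 2 (valence 4) → 2 H
  atom 15: C, bond orders sum to 2 (valence 4) → 2 H
  atom 16: S, bond orders sum to 1 (valence 2) → 1 H
Totals → C:11, H:20, Cl:1, N:1, O:2, S:1.
In Hill order: C11H20ClNO2S.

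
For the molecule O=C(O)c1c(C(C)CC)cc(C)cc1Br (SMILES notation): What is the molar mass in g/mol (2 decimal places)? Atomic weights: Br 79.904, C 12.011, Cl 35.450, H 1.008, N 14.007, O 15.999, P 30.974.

271.15 g/mol

First, the molecular formula is C12H15BrO2 (counting implicit H from valence).
  Br: 1 × 79.904 = 79.904
  C: 12 × 12.011 = 144.132
  H: 15 × 1.008 = 15.120
  O: 2 × 15.999 = 31.998
Sum: 1×79.904 + 12×12.011 + 15×1.008 + 2×15.999 = 271.154 → 271.15 g/mol.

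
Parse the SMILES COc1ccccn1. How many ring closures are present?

1

In SMILES, each pair of matching ring-closure digits denotes one ring-closing bond; the number of such bonds equals the number of independent rings.
Ring-closure bonds here: 1.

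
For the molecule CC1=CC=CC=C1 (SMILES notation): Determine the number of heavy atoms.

Every atom symbol written in the SMILES (organic subset) is one heavy atom; implicit H are not written.
Heavy atoms by element → C:7.
Total: 7.

7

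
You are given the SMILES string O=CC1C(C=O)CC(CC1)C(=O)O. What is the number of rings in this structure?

In SMILES, each pair of matching ring-closure digits denotes one ring-closing bond; the number of such bonds equals the number of independent rings.
Ring-closure bonds here: 1.

1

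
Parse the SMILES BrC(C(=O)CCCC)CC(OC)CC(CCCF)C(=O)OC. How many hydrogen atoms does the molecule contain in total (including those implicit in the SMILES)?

Walk through each heavy atom and fill implicit hydrogens from standard valence (C 4, N 3, O 2, S 2, halogen 1):
  atom 1: Br (halogen, monovalent) → 0 H
  atom 2: C, bond orders sum to 3 (valence 4) → 1 H
  atom 3: C, bond orders sum to 4 (valence 4) → 0 H
  atom 4: O, bond orders sum to 2 (valence 2) → 0 H
  atom 5: C, bond orders sum to 2 (valence 4) → 2 H
  atom 6: C, bond orders sum to 2 (valence 4) → 2 H
  atom 7: C, bond orders sum to 2 (valence 4) → 2 H
  atom 8: C, bond orders sum to 1 (valence 4) → 3 H
  atom 9: C, bond orders sum to 2 (valence 4) → 2 H
  atom 10: C, bond orders sum to 3 (valence 4) → 1 H
  atom 11: O, bond orders sum to 2 (valence 2) → 0 H
  atom 12: C, bond orders sum to 1 (valence 4) → 3 H
  atom 13: C, bond orders sum to 2 (valence 4) → 2 H
  atom 14: C, bond orders sum to 3 (valence 4) → 1 H
  atom 15: C, bond orders sum to 2 (valence 4) → 2 H
  atom 16: C, bond orders sum to 2 (valence 4) → 2 H
  atom 17: C, bond orders sum to 2 (valence 4) → 2 H
  atom 18: F (halogen, monovalent) → 0 H
  atom 19: C, bond orders sum to 4 (valence 4) → 0 H
  atom 20: O, bond orders sum to 2 (valence 2) → 0 H
  atom 21: O, bond orders sum to 2 (valence 2) → 0 H
  atom 22: C, bond orders sum to 1 (valence 4) → 3 H
Total hydrogens: 28.

28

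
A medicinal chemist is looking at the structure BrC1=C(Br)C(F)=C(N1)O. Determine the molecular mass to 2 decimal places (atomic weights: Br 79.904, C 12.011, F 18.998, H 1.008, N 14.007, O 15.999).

258.87 g/mol

First, the molecular formula is C4H2Br2FNO (counting implicit H from valence).
  Br: 2 × 79.904 = 159.808
  C: 4 × 12.011 = 48.044
  F: 1 × 18.998 = 18.998
  H: 2 × 1.008 = 2.016
  N: 1 × 14.007 = 14.007
  O: 1 × 15.999 = 15.999
Sum: 2×79.904 + 4×12.011 + 1×18.998 + 2×1.008 + 1×14.007 + 1×15.999 = 258.872 → 258.87 g/mol.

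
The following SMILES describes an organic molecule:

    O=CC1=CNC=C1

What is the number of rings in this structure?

In SMILES, each pair of matching ring-closure digits denotes one ring-closing bond; the number of such bonds equals the number of independent rings.
Ring-closure bonds here: 1.

1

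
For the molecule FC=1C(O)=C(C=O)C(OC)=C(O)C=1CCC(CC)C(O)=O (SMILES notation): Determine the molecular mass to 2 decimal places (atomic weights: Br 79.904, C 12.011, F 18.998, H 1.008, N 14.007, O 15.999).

First, the molecular formula is C14H17FO6 (counting implicit H from valence).
  C: 14 × 12.011 = 168.154
  F: 1 × 18.998 = 18.998
  H: 17 × 1.008 = 17.136
  O: 6 × 15.999 = 95.994
Sum: 14×12.011 + 1×18.998 + 17×1.008 + 6×15.999 = 300.282 → 300.28 g/mol.

300.28 g/mol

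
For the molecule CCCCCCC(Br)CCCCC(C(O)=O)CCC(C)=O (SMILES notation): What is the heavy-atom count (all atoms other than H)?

21

Every atom symbol written in the SMILES (organic subset) is one heavy atom; implicit H are not written.
Heavy atoms by element → Br:1, C:17, O:3.
Total: 21.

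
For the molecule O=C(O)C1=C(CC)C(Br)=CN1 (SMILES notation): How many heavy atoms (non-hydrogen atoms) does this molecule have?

11

Every atom symbol written in the SMILES (organic subset) is one heavy atom; implicit H are not written.
Heavy atoms by element → Br:1, C:7, N:1, O:2.
Total: 11.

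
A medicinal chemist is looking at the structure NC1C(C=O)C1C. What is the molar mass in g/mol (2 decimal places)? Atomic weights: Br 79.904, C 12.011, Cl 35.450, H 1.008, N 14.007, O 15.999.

First, the molecular formula is C5H9NO (counting implicit H from valence).
  C: 5 × 12.011 = 60.055
  H: 9 × 1.008 = 9.072
  N: 1 × 14.007 = 14.007
  O: 1 × 15.999 = 15.999
Sum: 5×12.011 + 9×1.008 + 1×14.007 + 1×15.999 = 99.133 → 99.13 g/mol.

99.13 g/mol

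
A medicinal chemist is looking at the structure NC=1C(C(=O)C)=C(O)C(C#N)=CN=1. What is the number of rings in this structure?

In SMILES, each pair of matching ring-closure digits denotes one ring-closing bond; the number of such bonds equals the number of independent rings.
Ring-closure bonds here: 1.

1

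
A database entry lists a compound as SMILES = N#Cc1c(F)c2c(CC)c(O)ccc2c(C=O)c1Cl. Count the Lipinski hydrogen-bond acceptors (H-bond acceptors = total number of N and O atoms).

N atoms: 1; O atoms: 2.
Lipinski HBA = 1 + 2 = 3.

3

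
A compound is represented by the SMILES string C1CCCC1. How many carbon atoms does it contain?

5

Count every carbon token in the SMILES (each C, including those in ring-closure positions and inside branches).
Carbon count: 5.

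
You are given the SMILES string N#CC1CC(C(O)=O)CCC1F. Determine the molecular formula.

Walk through each heavy atom and fill implicit hydrogens from standard valence (C 4, N 3, O 2, S 2, halogen 1):
  atom 1: N, bond orders sum to 3 (valence 3) → 0 H
  atom 2: C, bond orders sum to 4 (valence 4) → 0 H
  atom 3: C, bond orders sum to 3 (valence 4) → 1 H
  atom 4: C, bond orders sum to 2 (valence 4) → 2 H
  atom 5: C, bond orders sum to 3 (valence 4) → 1 H
  atom 6: C, bond orders sum to 4 (valence 4) → 0 H
  atom 7: O, bond orders sum to 1 (valence 2) → 1 H
  atom 8: O, bond orders sum to 2 (valence 2) → 0 H
  atom 9: C, bond orders sum to 2 (valence 4) → 2 H
  atom 10: C, bond orders sum to 2 (valence 4) → 2 H
  atom 11: C, bond orders sum to 3 (valence 4) → 1 H
  atom 12: F (halogen, monovalent) → 0 H
Totals → C:8, H:10, F:1, N:1, O:2.
In Hill order: C8H10FNO2.

C8H10FNO2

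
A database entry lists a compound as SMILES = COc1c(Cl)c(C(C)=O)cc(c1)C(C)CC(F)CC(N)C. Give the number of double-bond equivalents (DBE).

Molecular formula: C16H23ClFNO2.
DoU = (2C + 2 + N − H − X) / 2, where X is the halogen count and O/S are ignored.
    = (2·16 + 2 + 1 − 23 − 2) / 2 = 10 / 2 = 5.

5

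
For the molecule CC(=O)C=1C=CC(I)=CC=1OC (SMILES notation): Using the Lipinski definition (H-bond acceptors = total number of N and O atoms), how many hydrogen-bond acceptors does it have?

2

N atoms: 0; O atoms: 2.
Lipinski HBA = 0 + 2 = 2.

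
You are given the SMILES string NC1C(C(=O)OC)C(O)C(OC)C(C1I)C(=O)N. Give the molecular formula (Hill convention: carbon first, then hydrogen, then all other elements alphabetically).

Walk through each heavy atom and fill implicit hydrogens from standard valence (C 4, N 3, O 2, S 2, halogen 1):
  atom 1: N, bond orders sum to 1 (valence 3) → 2 H
  atom 2: C, bond orders sum to 3 (valence 4) → 1 H
  atom 3: C, bond orders sum to 3 (valence 4) → 1 H
  atom 4: C, bond orders sum to 4 (valence 4) → 0 H
  atom 5: O, bond orders sum to 2 (valence 2) → 0 H
  atom 6: O, bond orders sum to 2 (valence 2) → 0 H
  atom 7: C, bond orders sum to 1 (valence 4) → 3 H
  atom 8: C, bond orders sum to 3 (valence 4) → 1 H
  atom 9: O, bond orders sum to 1 (valence 2) → 1 H
  atom 10: C, bond orders sum to 3 (valence 4) → 1 H
  atom 11: O, bond orders sum to 2 (valence 2) → 0 H
  atom 12: C, bond orders sum to 1 (valence 4) → 3 H
  atom 13: C, bond orders sum to 3 (valence 4) → 1 H
  atom 14: C, bond orders sum to 3 (valence 4) → 1 H
  atom 15: I (halogen, monovalent) → 0 H
  atom 16: C, bond orders sum to 4 (valence 4) → 0 H
  atom 17: O, bond orders sum to 2 (valence 2) → 0 H
  atom 18: N, bond orders sum to 1 (valence 3) → 2 H
Totals → C:10, H:17, I:1, N:2, O:5.
In Hill order: C10H17IN2O5.

C10H17IN2O5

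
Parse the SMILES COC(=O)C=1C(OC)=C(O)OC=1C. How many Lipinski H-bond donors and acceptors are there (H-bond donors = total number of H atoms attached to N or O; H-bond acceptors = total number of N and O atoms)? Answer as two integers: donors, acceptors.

Donors: find every N or O and count the H atoms it carries.
  atom 2 (O): bond orders sum to 2 → 0 H
  atom 4 (O): bond orders sum to 2 → 0 H
  atom 7 (O): bond orders sum to 2 → 0 H
  atom 10 (O): bond orders sum to 1 → 1 H
  atom 11 (O): bond orders sum to 2 → 0 H
Lipinski HBD = 1.
Acceptors: N atoms = 0, O atoms = 5 → HBA = 5.

1, 5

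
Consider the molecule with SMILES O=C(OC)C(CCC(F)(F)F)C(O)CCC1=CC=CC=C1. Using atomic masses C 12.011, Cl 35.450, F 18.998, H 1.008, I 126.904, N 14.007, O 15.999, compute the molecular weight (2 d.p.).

304.31 g/mol

First, the molecular formula is C15H19F3O3 (counting implicit H from valence).
  C: 15 × 12.011 = 180.165
  F: 3 × 18.998 = 56.994
  H: 19 × 1.008 = 19.152
  O: 3 × 15.999 = 47.997
Sum: 15×12.011 + 3×18.998 + 19×1.008 + 3×15.999 = 304.308 → 304.31 g/mol.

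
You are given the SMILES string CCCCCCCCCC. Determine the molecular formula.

C10H22

Walk through each heavy atom and fill implicit hydrogens from standard valence (C 4, N 3, O 2, S 2, halogen 1):
  atom 1: C, bond orders sum to 1 (valence 4) → 3 H
  atom 2: C, bond orders sum to 2 (valence 4) → 2 H
  atom 3: C, bond orders sum to 2 (valence 4) → 2 H
  atom 4: C, bond orders sum to 2 (valence 4) → 2 H
  atom 5: C, bond orders sum to 2 (valence 4) → 2 H
  atom 6: C, bond orders sum to 2 (valence 4) → 2 H
  atom 7: C, bond orders sum to 2 (valence 4) → 2 H
  atom 8: C, bond orders sum to 2 (valence 4) → 2 H
  atom 9: C, bond orders sum to 2 (valence 4) → 2 H
  atom 10: C, bond orders sum to 1 (valence 4) → 3 H
Totals → C:10, H:22.
In Hill order: C10H22.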